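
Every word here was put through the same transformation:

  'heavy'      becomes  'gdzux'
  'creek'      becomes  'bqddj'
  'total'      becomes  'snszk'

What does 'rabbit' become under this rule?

Compare letters: h→g is +25, e→d is +25, a→z is +25 — a constant shift. This is a Caesar cipher with shift 25.
For rabbit: r+25=q, a+25=z, b+25=a, b+25=a, i+25=h, t+25=s.

qzaahs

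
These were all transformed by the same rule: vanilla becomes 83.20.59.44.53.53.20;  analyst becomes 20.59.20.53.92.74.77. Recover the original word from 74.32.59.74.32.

v(#22)→83 and a(#1)→20: differences scale by 3, so n = 3·pos + 17. With a=1..z=26, the number is 3·pos + 17.
Undoing it on 74.32.59.74.32: 74→(74−17)÷3=19=s, 32→(32−17)÷3=5=e, 59→(59−17)÷3=14=n, 74→(74−17)÷3=19=s, 32→(32−17)÷3=5=e.

sense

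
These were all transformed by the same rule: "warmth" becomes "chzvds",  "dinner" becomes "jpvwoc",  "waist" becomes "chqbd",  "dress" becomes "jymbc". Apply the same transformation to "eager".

khonb

The shift increases by 1 at each position, starting from +6: 6, 7, 8, ….
For eager: e+6=k, a+7=h, g+8=o, e+9=n, r+10=b.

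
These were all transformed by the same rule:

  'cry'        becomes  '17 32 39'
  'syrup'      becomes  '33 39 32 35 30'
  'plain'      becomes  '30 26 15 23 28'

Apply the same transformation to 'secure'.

33 19 17 35 32 19

c is letter #3 and maps to 17: an offset of 14. Each letter is replaced by its alphabet position (a=1..z=26) + 14.
Applying it to secure: s=19→33, e=5→19, c=3→17, u=21→35, r=18→32, e=5→19.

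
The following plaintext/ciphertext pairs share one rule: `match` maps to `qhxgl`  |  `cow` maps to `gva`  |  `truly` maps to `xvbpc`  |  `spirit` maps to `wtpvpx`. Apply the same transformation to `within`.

The shift depends on letter class: consonant m→q is +4, but vowel a→h is +7. Vowels shift forward by 7 and consonants shift forward by 4.
On within: w(cons)+4=a, i(vowel)+7=p, t(cons)+4=x, h(cons)+4=l, i(vowel)+7=p, n(cons)+4=r.

apxlpr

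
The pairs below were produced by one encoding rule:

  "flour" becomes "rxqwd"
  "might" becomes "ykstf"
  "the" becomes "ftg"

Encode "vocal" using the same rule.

hqocx

The shift depends on letter class: consonant f→r is +12, but vowel o→q is +2. The rule splits by letter class: vowels +2, consonants +12.
Applying it to vocal: v(cons)+12=h, o(vowel)+2=q, c(cons)+12=o, a(vowel)+2=c, l(cons)+12=x.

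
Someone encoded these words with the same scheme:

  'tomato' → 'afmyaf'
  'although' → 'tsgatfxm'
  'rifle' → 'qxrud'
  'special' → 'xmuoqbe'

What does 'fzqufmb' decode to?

patient

Two steps: reverse the string, then apply a Caesar shift of +12.
Reversing it on fzqufmb: shift back: f−12=t, z−12=n, q−12=e, u−12=i, f−12=t, m−12=a, b−12=p → tneitap; then reverse → patient.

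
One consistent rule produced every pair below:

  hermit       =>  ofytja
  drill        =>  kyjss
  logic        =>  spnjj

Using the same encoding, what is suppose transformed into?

Two shifts are in play — +1 for a/e/i/o/u, +7 for every other letter.
Applying it to suppose: s(cons)+7=z, u(vowel)+1=v, p(cons)+7=w, p(cons)+7=w, o(vowel)+1=p, s(cons)+7=z, e(vowel)+1=f.

zvwwpzf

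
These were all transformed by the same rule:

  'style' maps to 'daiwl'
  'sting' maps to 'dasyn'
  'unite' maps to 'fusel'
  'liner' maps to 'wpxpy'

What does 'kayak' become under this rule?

vhilr

Shifts by position in style: pos 0: s→d (+11), pos 1: t→a (+7), pos 2: y→i (+10), pos 3: l→w (+11), pos 4: e→l (+7) — repeating every 3. It's a Vigenère-style cipher with numeric key [11,7,10]: position i shifts by key[i mod 3].
On kayak: k+11=v, a+7=h, y+10=i, a+11=l, k+7=r.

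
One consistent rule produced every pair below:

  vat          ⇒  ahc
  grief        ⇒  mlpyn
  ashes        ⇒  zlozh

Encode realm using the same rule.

tshly

The output letters match the input read backwards, each shifted +7: vat reversed is tav. Two steps: reverse the string, then apply a Caesar shift of +7.
Applying it to realm: reverse → mlaer; then shift: m+7=t, l+7=s, a+7=h, e+7=l, r+7=y.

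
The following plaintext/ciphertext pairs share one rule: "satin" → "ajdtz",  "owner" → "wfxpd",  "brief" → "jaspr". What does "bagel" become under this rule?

jjqpx

In satin: s→a is +8, a→j is +9, t→d is +10, i→t is +11 — the shift increases by 1 each position. Each letter shifts forward by (position + 8), i.e. 8, 9, 10, … — the shift grows by one for each successive letter.
Applying it to bagel: b+8=j, a+9=j, g+10=q, e+11=p, l+12=x.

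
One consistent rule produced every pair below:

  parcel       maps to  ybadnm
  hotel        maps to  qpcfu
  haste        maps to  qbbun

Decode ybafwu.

parent

A repeating key of period 2 is used — shifts +9, +1 over and over.
Decoding ybafwu: y−9=p, b−1=a, a−9=r, f−1=e, w−9=n, u−1=t.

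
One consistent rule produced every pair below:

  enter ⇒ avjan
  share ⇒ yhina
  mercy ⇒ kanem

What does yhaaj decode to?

sheet

e(4)→a(0) and n(13)→v(21) fit y≡11x+8 (mod 26); the inverse of 11 mod 26 is 19. This is an affine cipher: with a=0,…,z=25, each position x becomes (11x+8) mod 26.
Reversing it on yhaaj: y(24)→19·(24−8)≡18=s; h(7)→19·(7−8)≡7=h; a(0)→19·(0−8)≡4=e; a(0)→19·(0−8)≡4=e; j(9)→19·(9−8)≡19=t (all mod 26).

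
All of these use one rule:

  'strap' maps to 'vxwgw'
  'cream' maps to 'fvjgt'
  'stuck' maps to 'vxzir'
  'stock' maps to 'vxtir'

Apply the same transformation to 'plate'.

spfzl

Letter i (0-indexed) is shifted by i+3, so successive shifts are 3, 4, 5, ….
Applying it to plate: p+3=s, l+4=p, a+5=f, t+6=z, e+7=l.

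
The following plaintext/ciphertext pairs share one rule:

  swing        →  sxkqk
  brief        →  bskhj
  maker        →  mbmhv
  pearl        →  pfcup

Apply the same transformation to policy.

The shift increases by 1 at each position, starting from +0: 0, 1, 2, ….
On policy: p+0=p, o+1=p, l+2=n, i+3=l, c+4=g, y+5=d.

ppnlgd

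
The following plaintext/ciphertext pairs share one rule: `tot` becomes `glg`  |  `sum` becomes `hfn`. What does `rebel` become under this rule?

Each pair mirrors across the alphabet (t↔g, o↔l, t↔g): positions sum to 25. Each letter is replaced by its mirror in the alphabet: a↔z, b↔y, c↔x, and so on (the Atbash cipher).
On rebel: r↔i, e↔v, b↔y, e↔v, l↔o.

ivyvo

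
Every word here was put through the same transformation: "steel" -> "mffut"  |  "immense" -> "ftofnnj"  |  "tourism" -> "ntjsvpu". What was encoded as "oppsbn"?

The output letters match the input read backwards, each shifted +1: steel reversed is leets. The word is reversed, then every letter is shifted forward by 1.
Reversing it on oppsbn: shift back: o−1=n, p−1=o, p−1=o, s−1=r, b−1=a, n−1=m → nooram; then reverse → maroon.

maroon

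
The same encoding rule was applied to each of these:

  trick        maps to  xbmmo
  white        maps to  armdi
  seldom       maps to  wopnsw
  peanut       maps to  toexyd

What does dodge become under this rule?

hyhqi

Shifts by position in trick: pos 0: t→x (+4), pos 1: r→b (+10), pos 2: i→m (+4), pos 3: c→m (+10) — repeating every 2. The shifts repeat in a cycle of length 2: positions 0,1,… shift by +4, +10, then the pattern repeats.
On dodge: d+4=h, o+10=y, d+4=h, g+10=q, e+4=i.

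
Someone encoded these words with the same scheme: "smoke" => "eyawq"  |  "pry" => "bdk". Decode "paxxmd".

Compare letters: s→e is +12, m→y is +12, o→a is +12 — a constant shift. This is a Caesar cipher with shift 12.
Undoing it on paxxmd: p−12=d, a−12=o, x−12=l, x−12=l, m−12=a, d−12=r.

dollar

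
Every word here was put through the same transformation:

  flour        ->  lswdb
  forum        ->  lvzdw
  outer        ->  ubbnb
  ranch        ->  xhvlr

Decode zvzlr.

In flour: f→l is +6, l→s is +7, o→w is +8, u→d is +9 — the shift increases by 1 each position. The shift increases by 1 at each position, starting from +6: 6, 7, 8, ….
Decoding zvzlr: z−6=t, v−7=o, z−8=r, l−9=c, r−10=h.

torch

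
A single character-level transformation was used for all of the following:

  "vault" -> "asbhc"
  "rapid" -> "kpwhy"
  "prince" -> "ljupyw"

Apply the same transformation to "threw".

The word is reversed, then every letter is shifted forward by 7.
For threw: reverse → werht; then shift: w+7=d, e+7=l, r+7=y, h+7=o, t+7=a.

dlyoa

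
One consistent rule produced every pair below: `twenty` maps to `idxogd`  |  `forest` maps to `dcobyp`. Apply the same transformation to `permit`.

The output letters match the input read backwards, each shifted +10: twenty reversed is ytnewt. The word is reversed, then every letter is shifted forward by 10.
Applying it to permit: reverse → timrep; then shift: t+10=d, i+10=s, m+10=w, r+10=b, e+10=o, p+10=z.

dswboz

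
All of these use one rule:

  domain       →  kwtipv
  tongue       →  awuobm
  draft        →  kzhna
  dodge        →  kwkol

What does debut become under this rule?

kmica

Shifts by position in domain: pos 0: d→k (+7), pos 1: o→w (+8), pos 2: m→t (+7), pos 3: a→i (+8) — repeating every 2. A repeating key of period 2 is used — shifts +7, +8 over and over.
On debut: d+7=k, e+8=m, b+7=i, u+8=c, t+7=a.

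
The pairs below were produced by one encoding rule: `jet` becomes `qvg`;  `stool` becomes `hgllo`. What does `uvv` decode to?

fee

Each letter is replaced by its mirror in the alphabet: a↔z, b↔y, c↔x, and so on (the Atbash cipher).
Reversing it on uvv: u↔f, v↔e, v↔e.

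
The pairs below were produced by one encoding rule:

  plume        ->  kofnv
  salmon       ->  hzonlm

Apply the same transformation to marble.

Each pair mirrors across the alphabet (p↔k, l↔o, u↔f): positions sum to 25. This is the alphabet-reversal cipher (Atbash): a becomes z, b becomes y, etc.
For marble: m↔n, a↔z, r↔i, b↔y, l↔o, e↔v.

nziyov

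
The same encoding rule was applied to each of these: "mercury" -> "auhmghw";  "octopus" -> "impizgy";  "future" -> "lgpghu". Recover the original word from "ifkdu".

oxide

m(12)→a(0) and e(4)→u(20) fit y≡17x+4 (mod 26); the inverse of 17 mod 26 is 23. This is an affine cipher: with a=0,…,z=25, each position x becomes (17x+4) mod 26.
Reversing it on ifkdu: i(8)→23·(8−4)≡14=o; f(5)→23·(5−4)≡23=x; k(10)→23·(10−4)≡8=i; d(3)→23·(3−4)≡3=d; u(20)→23·(20−4)≡4=e (all mod 26).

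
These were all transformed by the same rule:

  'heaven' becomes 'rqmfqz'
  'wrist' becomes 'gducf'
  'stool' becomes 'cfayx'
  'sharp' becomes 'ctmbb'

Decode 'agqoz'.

queen

Shifts by position in heaven: pos 0: h→r (+10), pos 1: e→q (+12), pos 2: a→m (+12), pos 3: v→f (+10), pos 4: e→q (+12), pos 5: n→z (+12) — repeating every 3. A repeating key of period 3 is used — shifts +10, +12, +12 over and over.
Reversing it on agqoz: a−10=q, g−12=u, q−12=e, o−10=e, z−12=n.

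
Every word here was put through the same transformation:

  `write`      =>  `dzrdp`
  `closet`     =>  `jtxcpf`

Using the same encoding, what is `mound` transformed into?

In write: w→d is +7, r→z is +8, i→r is +9, t→d is +10 — the shift increases by 1 each position. Letter i (0-indexed) is shifted by i+7, so successive shifts are 7, 8, 9, ….
For mound: m+7=t, o+8=w, u+9=d, n+10=x, d+11=o.

twdxo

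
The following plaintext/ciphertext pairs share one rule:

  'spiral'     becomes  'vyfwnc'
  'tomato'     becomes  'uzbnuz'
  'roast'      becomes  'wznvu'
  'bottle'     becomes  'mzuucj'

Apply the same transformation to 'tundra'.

This is an affine cipher: with a=0,…,z=25, each position x becomes (25x+13) mod 26.
For tundra: t(19)→25·19+13≡20=u; u(20)→25·20+13≡19=t; n(13)→25·13+13≡0=a; d(3)→25·3+13≡10=k; r(17)→25·17+13≡22=w; a(0)→25·0+13≡13=n (all mod 26).

utakwn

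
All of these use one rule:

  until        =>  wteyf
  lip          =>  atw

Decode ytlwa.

The output letters match the input read backwards, each shifted +11: until reversed is litnu. Two steps: reverse the string, then apply a Caesar shift of +11.
Decoding ytlwa: shift back: y−11=n, t−11=i, l−11=a, w−11=l, a−11=p → nialp; then reverse → plain.

plain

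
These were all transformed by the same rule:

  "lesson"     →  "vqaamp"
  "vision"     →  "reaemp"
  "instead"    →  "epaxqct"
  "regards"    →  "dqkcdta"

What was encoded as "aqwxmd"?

l(11)→v(21) and e(4)→q(16) fit y≡23x+2 (mod 26); the inverse of 23 mod 26 is 17. Each letter's alphabet position (a=0..z=25) is mapped through 23·x+2 mod 26 — an affine cipher.
Decoding aqwxmd: a(0)→17·(0−2)≡18=s; q(16)→17·(16−2)≡4=e; w(22)→17·(22−2)≡2=c; x(23)→17·(23−2)≡19=t; m(12)→17·(12−2)≡14=o; d(3)→17·(3−2)≡17=r (all mod 26).

sector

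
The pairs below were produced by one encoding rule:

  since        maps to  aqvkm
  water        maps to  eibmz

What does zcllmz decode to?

rudder

This is a Caesar cipher with shift 8.
Undoing it on zcllmz: z−8=r, c−8=u, l−8=d, l−8=d, m−8=e, z−8=r.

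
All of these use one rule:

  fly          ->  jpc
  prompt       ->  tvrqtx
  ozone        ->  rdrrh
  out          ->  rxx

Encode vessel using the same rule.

zhwwhp

The shift depends on letter class: consonant f→j is +4, but vowel o→r is +3. Vowels shift forward by 3 and consonants shift forward by 4.
On vessel: v(cons)+4=z, e(vowel)+3=h, s(cons)+4=w, s(cons)+4=w, e(vowel)+3=h, l(cons)+4=p.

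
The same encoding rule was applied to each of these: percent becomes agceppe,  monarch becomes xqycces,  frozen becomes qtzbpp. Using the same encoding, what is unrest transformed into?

Shifts by position in percent: pos 0: p→a (+11), pos 1: e→g (+2), pos 2: r→c (+11), pos 3: c→e (+2) — repeating every 2. A repeating key of period 2 is used — shifts +11, +2 over and over.
Applying it to unrest: u+11=f, n+2=p, r+11=c, e+2=g, s+11=d, t+2=v.

fpcgdv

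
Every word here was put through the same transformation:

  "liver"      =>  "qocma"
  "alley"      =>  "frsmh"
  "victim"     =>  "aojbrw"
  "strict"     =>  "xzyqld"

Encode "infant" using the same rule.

In liver: l→q is +5, i→o is +6, v→c is +7, e→m is +8 — the shift increases by 1 each position. Each letter shifts forward by (position + 5), i.e. 5, 6, 7, … — the shift grows by one for each successive letter.
For infant: i+5=n, n+6=t, f+7=m, a+8=i, n+9=w, t+10=d.

ntmiwd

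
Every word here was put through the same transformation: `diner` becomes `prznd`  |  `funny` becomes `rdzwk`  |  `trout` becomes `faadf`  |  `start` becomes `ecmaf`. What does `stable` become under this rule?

Shifts by position in diner: pos 0: d→p (+12), pos 1: i→r (+9), pos 2: n→z (+12), pos 3: e→n (+9) — repeating every 2. A repeating key of period 2 is used — shifts +12, +9 over and over.
Applying it to stable: s+12=e, t+9=c, a+12=m, b+9=k, l+12=x, e+9=n.

ecmkxn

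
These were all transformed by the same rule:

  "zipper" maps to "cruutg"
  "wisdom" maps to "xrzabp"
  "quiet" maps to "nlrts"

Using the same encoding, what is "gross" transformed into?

z(25)→c(2) and i(8)→r(17) fit y≡19x+21 (mod 26); the inverse of 19 mod 26 is 11. Each letter's alphabet position (a=0..z=25) is mapped through 19·x+21 mod 26 — an affine cipher.
On gross: g(6)→19·6+21≡5=f; r(17)→19·17+21≡6=g; o(14)→19·14+21≡1=b; s(18)→19·18+21≡25=z; s(18)→19·18+21≡25=z (all mod 26).

fgbzz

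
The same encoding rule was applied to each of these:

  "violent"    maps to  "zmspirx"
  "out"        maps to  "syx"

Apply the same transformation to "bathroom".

fexlvssq

Compare letters: v→z is +4, i→m is +4, o→s is +4 — a constant shift. It's a constant shift of +4 (ROT4).
For bathroom: b+4=f, a+4=e, t+4=x, h+4=l, r+4=v, o+4=s, o+4=s, m+4=q.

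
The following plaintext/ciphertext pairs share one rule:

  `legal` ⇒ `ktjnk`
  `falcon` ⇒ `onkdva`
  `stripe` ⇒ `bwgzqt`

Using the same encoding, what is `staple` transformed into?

bwnqkt

Each letter's alphabet position (a=0..z=25) is mapped through 21·x+13 mod 26 — an affine cipher.
For staple: s(18)→21·18+13≡1=b; t(19)→21·19+13≡22=w; a(0)→21·0+13≡13=n; p(15)→21·15+13≡16=q; l(11)→21·11+13≡10=k; e(4)→21·4+13≡19=t (all mod 26).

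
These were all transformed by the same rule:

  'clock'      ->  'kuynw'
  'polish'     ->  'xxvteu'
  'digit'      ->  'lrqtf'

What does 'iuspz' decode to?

alien

In clock: c→k is +8, l→u is +9, o→y is +10, c→n is +11 — the shift increases by 1 each position. The shift increases by 1 at each position, starting from +8: 8, 9, 10, ….
Reversing it on iuspz: i−8=a, u−9=l, s−10=i, p−11=e, z−12=n.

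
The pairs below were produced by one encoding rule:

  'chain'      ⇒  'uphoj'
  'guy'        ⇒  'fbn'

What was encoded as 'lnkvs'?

lodge

The output letters match the input read backwards, each shifted +7: chain reversed is niahc. Two steps: reverse the string, then apply a Caesar shift of +7.
Undoing it on lnkvs: shift back: l−7=e, n−7=g, k−7=d, v−7=o, s−7=l → egdol; then reverse → lodge.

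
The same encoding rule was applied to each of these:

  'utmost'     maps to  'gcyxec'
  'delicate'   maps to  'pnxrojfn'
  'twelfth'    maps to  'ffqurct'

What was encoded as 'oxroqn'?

It's a Vigenère-style cipher with numeric key [12,9]: position i shifts by key[i mod 2].
Undoing it on oxroqn: o−12=c, x−9=o, r−12=f, o−9=f, q−12=e, n−9=e.

coffee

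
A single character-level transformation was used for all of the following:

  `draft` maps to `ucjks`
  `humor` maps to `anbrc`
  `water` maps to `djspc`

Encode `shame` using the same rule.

xajbp

d(3)→u(20) and r(17)→c(2) fit y≡21x+9 (mod 26); the inverse of 21 mod 26 is 5. Treating letters as 0–25, the rule is x ↦ 21x + 9 (mod 26).
Applying it to shame: s(18)→21·18+9≡23=x; h(7)→21·7+9≡0=a; a(0)→21·0+9≡9=j; m(12)→21·12+9≡1=b; e(4)→21·4+9≡15=p (all mod 26).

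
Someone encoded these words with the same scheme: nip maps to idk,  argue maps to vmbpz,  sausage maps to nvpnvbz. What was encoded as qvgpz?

Compare letters: n→i is +21, i→d is +21, p→k is +21 — a constant shift. Every letter moves 21 places later in the alphabet, wrapping around z→a.
Undoing it on qvgpz: q−21=v, v−21=a, g−21=l, p−21=u, z−21=e.

value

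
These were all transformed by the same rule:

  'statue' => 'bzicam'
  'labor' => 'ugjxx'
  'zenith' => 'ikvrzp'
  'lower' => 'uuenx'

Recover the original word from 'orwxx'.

floor

Shifts by position in statue: pos 0: s→b (+9), pos 1: t→z (+6), pos 2: a→i (+8), pos 3: t→c (+9), pos 4: u→a (+6), pos 5: e→m (+8) — repeating every 3. A repeating key of period 3 is used — shifts +9, +6, +8 over and over.
Undoing it on orwxx: o−9=f, r−6=l, w−8=o, x−9=o, x−6=r.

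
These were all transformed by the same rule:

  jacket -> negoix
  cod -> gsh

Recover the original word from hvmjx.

drift

Compare letters: j→n is +4, a→e is +4, c→g is +4 — a constant shift. It's a constant shift of +4 (ROT4).
Decoding hvmjx: h−4=d, v−4=r, m−4=i, j−4=f, x−4=t.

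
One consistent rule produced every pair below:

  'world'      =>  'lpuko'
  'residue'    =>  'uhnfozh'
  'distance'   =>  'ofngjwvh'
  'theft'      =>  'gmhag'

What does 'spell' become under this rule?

nihkk

w(22)→l(11) and o(14)→p(15) fit y≡19x+9 (mod 26); the inverse of 19 mod 26 is 11. This is an affine cipher: with a=0,…,z=25, each position x becomes (19x+9) mod 26.
Applying it to spell: s(18)→19·18+9≡13=n; p(15)→19·15+9≡8=i; e(4)→19·4+9≡7=h; l(11)→19·11+9≡10=k; l(11)→19·11+9≡10=k (all mod 26).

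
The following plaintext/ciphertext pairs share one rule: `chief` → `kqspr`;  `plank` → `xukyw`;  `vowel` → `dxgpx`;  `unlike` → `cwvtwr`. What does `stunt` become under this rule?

aceyf

In chief: c→k is +8, h→q is +9, i→s is +10, e→p is +11 — the shift increases by 1 each position. Letter i (0-indexed) is shifted by i+8, so successive shifts are 8, 9, 10, ….
Applying it to stunt: s+8=a, t+9=c, u+10=e, n+11=y, t+12=f.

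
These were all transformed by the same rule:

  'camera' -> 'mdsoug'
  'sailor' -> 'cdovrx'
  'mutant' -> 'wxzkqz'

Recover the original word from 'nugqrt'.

dragon

Shifts by position in camera: pos 0: c→m (+10), pos 1: a→d (+3), pos 2: m→s (+6), pos 3: e→o (+10), pos 4: r→u (+3), pos 5: a→g (+6) — repeating every 3. A repeating key of period 3 is used — shifts +10, +3, +6 over and over.
Decoding nugqrt: n−10=d, u−3=r, g−6=a, q−10=g, r−3=o, t−6=n.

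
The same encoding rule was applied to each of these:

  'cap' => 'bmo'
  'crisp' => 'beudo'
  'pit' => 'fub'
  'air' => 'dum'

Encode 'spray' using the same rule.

kmdbe

Two steps: reverse the string, then apply a Caesar shift of +12.
On spray: reverse → yarps; then shift: y+12=k, a+12=m, r+12=d, p+12=b, s+12=e.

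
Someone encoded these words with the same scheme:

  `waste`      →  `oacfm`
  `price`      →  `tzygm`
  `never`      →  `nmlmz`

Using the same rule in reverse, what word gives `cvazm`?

share

w(22)→o(14) and a(0)→a(0) fit y≡3x+0 (mod 26); the inverse of 3 mod 26 is 9. This is an affine cipher: with a=0,…,z=25, each position x becomes (3x+0) mod 26.
Reversing it on cvazm: c(2)→9·(2−0)≡18=s; v(21)→9·(21−0)≡7=h; a(0)→9·(0−0)≡0=a; z(25)→9·(25−0)≡17=r; m(12)→9·(12−0)≡4=e (all mod 26).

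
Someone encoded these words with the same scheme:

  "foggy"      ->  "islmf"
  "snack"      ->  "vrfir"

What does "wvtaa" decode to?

trout

Each letter shifts forward by (position + 3), i.e. 3, 4, 5, … — the shift grows by one for each successive letter.
Reversing it on wvtaa: w−3=t, v−4=r, t−5=o, a−6=u, a−7=t.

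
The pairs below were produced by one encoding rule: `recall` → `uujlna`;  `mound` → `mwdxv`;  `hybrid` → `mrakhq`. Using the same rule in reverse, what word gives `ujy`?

The word is reversed, then every letter is shifted forward by 9.
Undoing it on ujy: shift back: u−9=l, j−9=a, y−9=p → lap; then reverse → pal.

pal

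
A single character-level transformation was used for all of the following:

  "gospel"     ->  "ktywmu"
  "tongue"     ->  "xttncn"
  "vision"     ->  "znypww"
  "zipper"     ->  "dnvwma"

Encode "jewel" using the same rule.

The shift increases by 1 at each position, starting from +4: 4, 5, 6, ….
For jewel: j+4=n, e+5=j, w+6=c, e+7=l, l+8=t.

njclt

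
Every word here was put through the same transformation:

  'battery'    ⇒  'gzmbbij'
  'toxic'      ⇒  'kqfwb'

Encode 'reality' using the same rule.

gbqtimz

The output letters match the input read backwards, each shifted +8: battery reversed is yrettab. The word is reversed, then every letter is shifted forward by 8.
For reality: reverse → ytilaer; then shift: y+8=g, t+8=b, i+8=q, l+8=t, a+8=i, e+8=m, r+8=z.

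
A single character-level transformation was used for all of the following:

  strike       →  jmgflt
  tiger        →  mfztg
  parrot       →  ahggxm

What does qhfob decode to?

daily

s(18)→j(9) and t(19)→m(12) fit y≡3x+7 (mod 26); the inverse of 3 mod 26 is 9. Each letter's alphabet position (a=0..z=25) is mapped through 3·x+7 mod 26 — an affine cipher.
Decoding qhfob: q(16)→9·(16−7)≡3=d; h(7)→9·(7−7)≡0=a; f(5)→9·(5−7)≡8=i; o(14)→9·(14−7)≡11=l; b(1)→9·(1−7)≡24=y (all mod 26).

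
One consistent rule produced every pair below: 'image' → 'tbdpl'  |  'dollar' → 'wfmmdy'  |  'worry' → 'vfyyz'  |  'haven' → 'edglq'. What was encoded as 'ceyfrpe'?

Each letter's alphabet position (a=0..z=25) is mapped through 15·x+3 mod 26 — an affine cipher.
Undoing it on ceyfrpe: c(2)→7·(2−3)≡19=t; e(4)→7·(4−3)≡7=h; y(24)→7·(24−3)≡17=r; f(5)→7·(5−3)≡14=o; r(17)→7·(17−3)≡20=u; p(15)→7·(15−3)≡6=g; e(4)→7·(4−3)≡7=h (all mod 26).

through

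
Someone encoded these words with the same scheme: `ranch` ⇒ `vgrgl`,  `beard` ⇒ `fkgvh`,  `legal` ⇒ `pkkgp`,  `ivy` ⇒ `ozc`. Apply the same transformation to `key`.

The shift depends on letter class: consonant r→v is +4, but vowel a→g is +6. The rule splits by letter class: vowels +6, consonants +4.
Applying it to key: k(cons)+4=o, e(vowel)+6=k, y(cons)+4=c.

okc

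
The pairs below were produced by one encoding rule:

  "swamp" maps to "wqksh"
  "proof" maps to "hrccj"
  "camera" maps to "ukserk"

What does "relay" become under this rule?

renka

Treating letters as 0–25, the rule is x ↦ 5x + 10 (mod 26).
On relay: r(17)→5·17+10≡17=r; e(4)→5·4+10≡4=e; l(11)→5·11+10≡13=n; a(0)→5·0+10≡10=k; y(24)→5·24+10≡0=a (all mod 26).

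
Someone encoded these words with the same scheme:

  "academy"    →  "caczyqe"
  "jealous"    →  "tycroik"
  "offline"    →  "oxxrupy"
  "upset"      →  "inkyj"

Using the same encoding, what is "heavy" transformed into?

vyche

a(0)→c(2) and c(2)→a(0) fit y≡25x+2 (mod 26); the inverse of 25 mod 26 is 25. This is an affine cipher: with a=0,…,z=25, each position x becomes (25x+2) mod 26.
Applying it to heavy: h(7)→25·7+2≡21=v; e(4)→25·4+2≡24=y; a(0)→25·0+2≡2=c; v(21)→25·21+2≡7=h; y(24)→25·24+2≡4=e (all mod 26).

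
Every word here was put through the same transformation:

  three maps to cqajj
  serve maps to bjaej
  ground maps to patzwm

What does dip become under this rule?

mny

Two shifts are in play — +5 for a/e/i/o/u, +9 for every other letter.
On dip: d(cons)+9=m, i(vowel)+5=n, p(cons)+9=y.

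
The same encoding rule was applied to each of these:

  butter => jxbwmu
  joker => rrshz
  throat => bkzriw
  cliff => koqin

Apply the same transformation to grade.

ouigm

Shifts by position in butter: pos 0: b→j (+8), pos 1: u→x (+3), pos 2: t→b (+8), pos 3: t→w (+3) — repeating every 2. A repeating key of period 2 is used — shifts +8, +3 over and over.
Applying it to grade: g+8=o, r+3=u, a+8=i, d+3=g, e+8=m.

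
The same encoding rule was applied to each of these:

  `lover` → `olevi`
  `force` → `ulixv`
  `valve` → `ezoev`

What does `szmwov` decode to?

handle

l(11)→o(14) and o(14)→l(11) fit y≡25x+25 (mod 26); the inverse of 25 mod 26 is 25. Treating letters as 0–25, the rule is x ↦ 25x + 25 (mod 26).
Reversing it on szmwov: s(18)→25·(18−25)≡7=h; z(25)→25·(25−25)≡0=a; m(12)→25·(12−25)≡13=n; w(22)→25·(22−25)≡3=d; o(14)→25·(14−25)≡11=l; v(21)→25·(21−25)≡4=e (all mod 26).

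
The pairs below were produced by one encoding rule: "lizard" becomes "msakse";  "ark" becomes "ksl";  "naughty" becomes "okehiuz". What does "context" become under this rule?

The shift depends on letter class: consonant l→m is +1, but vowel i→s is +10. The rule splits by letter class: vowels +10, consonants +1.
Applying it to context: c(cons)+1=d, o(vowel)+10=y, n(cons)+1=o, t(cons)+1=u, e(vowel)+10=o, x(cons)+1=y, t(cons)+1=u.

dyouoyu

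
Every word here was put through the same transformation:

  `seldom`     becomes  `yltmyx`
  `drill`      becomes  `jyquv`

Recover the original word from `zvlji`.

In seldom: s→y is +6, e→l is +7, l→t is +8, d→m is +9 — the shift increases by 1 each position. The shift increases by 1 at each position, starting from +6: 6, 7, 8, ….
Undoing it on zvlji: z−6=t, v−7=o, l−8=d, j−9=a, i−10=y.

today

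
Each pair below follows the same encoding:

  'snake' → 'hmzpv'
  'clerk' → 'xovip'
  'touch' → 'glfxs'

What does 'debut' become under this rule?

wvyfg

Letters are reflected about the middle of the alphabet (position → 25−position): Atbash.
Applying it to debut: d↔w, e↔v, b↔y, u↔f, t↔g.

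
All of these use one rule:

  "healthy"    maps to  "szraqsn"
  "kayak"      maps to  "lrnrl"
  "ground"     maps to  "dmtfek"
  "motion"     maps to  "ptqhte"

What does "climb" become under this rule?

h(7)→s(18) and e(4)→z(25) fit y≡15x+17 (mod 26); the inverse of 15 mod 26 is 7. Treating letters as 0–25, the rule is x ↦ 15x + 17 (mod 26).
Applying it to climb: c(2)→15·2+17≡21=v; l(11)→15·11+17≡0=a; i(8)→15·8+17≡7=h; m(12)→15·12+17≡15=p; b(1)→15·1+17≡6=g (all mod 26).

vahpg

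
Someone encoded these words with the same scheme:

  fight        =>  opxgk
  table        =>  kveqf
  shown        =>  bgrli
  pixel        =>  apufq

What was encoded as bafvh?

f(5)→o(14) and i(8)→p(15) fit y≡9x+21 (mod 26); the inverse of 9 mod 26 is 3. Each letter's alphabet position (a=0..z=25) is mapped through 9·x+21 mod 26 — an affine cipher.
Undoing it on bafvh: b(1)→3·(1−21)≡18=s; a(0)→3·(0−21)≡15=p; f(5)→3·(5−21)≡4=e; v(21)→3·(21−21)≡0=a; h(7)→3·(7−21)≡10=k (all mod 26).

speak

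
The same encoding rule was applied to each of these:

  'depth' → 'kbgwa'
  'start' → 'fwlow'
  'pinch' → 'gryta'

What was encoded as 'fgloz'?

Each letter's alphabet position (a=0..z=25) is mapped through 17·x+11 mod 26 — an affine cipher.
Decoding fgloz: f(5)→23·(5−11)≡18=s; g(6)→23·(6−11)≡15=p; l(11)→23·(11−11)≡0=a; o(14)→23·(14−11)≡17=r; z(25)→23·(25−11)≡10=k (all mod 26).

spark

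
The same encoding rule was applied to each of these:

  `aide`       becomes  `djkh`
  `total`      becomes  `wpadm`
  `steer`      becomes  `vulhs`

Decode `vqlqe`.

spend

Shifts by position in aide: pos 0: a→d (+3), pos 1: i→j (+1), pos 2: d→k (+7), pos 3: e→h (+3) — repeating every 3. A repeating key of period 3 is used — shifts +3, +1, +7 over and over.
Decoding vqlqe: v−3=s, q−1=p, l−7=e, q−3=n, e−1=d.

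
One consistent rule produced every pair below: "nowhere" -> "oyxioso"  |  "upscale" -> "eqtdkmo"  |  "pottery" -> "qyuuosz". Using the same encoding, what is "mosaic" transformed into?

The shift depends on letter class: consonant n→o is +1, but vowel o→y is +10. Two shifts are in play — +10 for a/e/i/o/u, +1 for every other letter.
Applying it to mosaic: m(cons)+1=n, o(vowel)+10=y, s(cons)+1=t, a(vowel)+10=k, i(vowel)+10=s, c(cons)+1=d.

nytksd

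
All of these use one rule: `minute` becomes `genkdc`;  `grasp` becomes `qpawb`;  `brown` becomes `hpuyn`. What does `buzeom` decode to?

policy

m(12)→g(6) and i(8)→e(4) fit y≡7x+0 (mod 26); the inverse of 7 mod 26 is 15. This is an affine cipher: with a=0,…,z=25, each position x becomes (7x+0) mod 26.
Reversing it on buzeom: b(1)→15·(1−0)≡15=p; u(20)→15·(20−0)≡14=o; z(25)→15·(25−0)≡11=l; e(4)→15·(4−0)≡8=i; o(14)→15·(14−0)≡2=c; m(12)→15·(12−0)≡24=y (all mod 26).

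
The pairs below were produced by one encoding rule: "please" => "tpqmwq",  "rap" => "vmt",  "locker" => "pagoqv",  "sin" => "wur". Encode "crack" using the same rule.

The shift depends on letter class: consonant p→t is +4, but vowel e→q is +12. Vowels shift forward by 12 and consonants shift forward by 4.
For crack: c(cons)+4=g, r(cons)+4=v, a(vowel)+12=m, c(cons)+4=g, k(cons)+4=o.

gvmgo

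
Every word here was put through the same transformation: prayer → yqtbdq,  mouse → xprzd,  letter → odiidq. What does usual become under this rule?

rzrto

p(15)→y(24) and r(17)→q(16) fit y≡9x+19 (mod 26); the inverse of 9 mod 26 is 3. This is an affine cipher: with a=0,…,z=25, each position x becomes (9x+19) mod 26.
On usual: u(20)→9·20+19≡17=r; s(18)→9·18+19≡25=z; u(20)→9·20+19≡17=r; a(0)→9·0+19≡19=t; l(11)→9·11+19≡14=o (all mod 26).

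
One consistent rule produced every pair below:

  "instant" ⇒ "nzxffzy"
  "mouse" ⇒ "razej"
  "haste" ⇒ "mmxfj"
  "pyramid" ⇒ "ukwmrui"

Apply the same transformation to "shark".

Shifts by position in instant: pos 0: i→n (+5), pos 1: n→z (+12), pos 2: s→x (+5), pos 3: t→f (+12) — repeating every 2. The shifts repeat in a cycle of length 2: positions 0,1,… shift by +5, +12, then the pattern repeats.
On shark: s+5=x, h+12=t, a+5=f, r+12=d, k+5=p.

xtfdp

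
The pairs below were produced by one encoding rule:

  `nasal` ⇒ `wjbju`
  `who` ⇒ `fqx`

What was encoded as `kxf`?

Compare letters: n→w is +9, a→j is +9, s→b is +9 — a constant shift. This is a Caesar cipher with shift 9.
Decoding kxf: k−9=b, x−9=o, f−9=w.

bow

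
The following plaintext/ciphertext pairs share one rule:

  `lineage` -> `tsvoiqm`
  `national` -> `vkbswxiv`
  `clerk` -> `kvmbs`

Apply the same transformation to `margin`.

ukzqqx

Shifts by position in lineage: pos 0: l→t (+8), pos 1: i→s (+10), pos 2: n→v (+8), pos 3: e→o (+10) — repeating every 2. The shifts repeat in a cycle of length 2: positions 0,1,… shift by +8, +10, then the pattern repeats.
On margin: m+8=u, a+10=k, r+8=z, g+10=q, i+8=q, n+10=x.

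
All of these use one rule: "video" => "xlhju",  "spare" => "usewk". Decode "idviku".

In video: v→x is +2, i→l is +3, d→h is +4, e→j is +5 — the shift increases by 1 each position. The shift increases by 1 at each position, starting from +2: 2, 3, 4, ….
Undoing it on idviku: i−2=g, d−3=a, v−4=r, i−5=d, k−6=e, u−7=n.

garden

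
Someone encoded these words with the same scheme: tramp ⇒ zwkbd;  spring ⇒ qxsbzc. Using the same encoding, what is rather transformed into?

bordkb

The output letters match the input read backwards, each shifted +10: tramp reversed is pmart. Read the word backwards and shift each letter +10.
On rather: reverse → rehtar; then shift: r+10=b, e+10=o, h+10=r, t+10=d, a+10=k, r+10=b.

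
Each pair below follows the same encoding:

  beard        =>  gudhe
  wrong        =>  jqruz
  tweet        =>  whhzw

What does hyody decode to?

valve

The output letters match the input read backwards, each shifted +3: beard reversed is draeb. The word is reversed, then every letter is shifted forward by 3.
Undoing it on hyody: shift back: h−3=e, y−3=v, o−3=l, d−3=a, y−3=v → evlav; then reverse → valve.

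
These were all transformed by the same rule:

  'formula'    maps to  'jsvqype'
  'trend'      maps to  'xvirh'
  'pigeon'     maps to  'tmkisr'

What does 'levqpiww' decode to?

harmless

Compare letters: f→j is +4, o→s is +4, r→v is +4 — a constant shift. This is a Caesar cipher with shift 4.
Undoing it on levqpiww: l−4=h, e−4=a, v−4=r, q−4=m, p−4=l, i−4=e, w−4=s, w−4=s.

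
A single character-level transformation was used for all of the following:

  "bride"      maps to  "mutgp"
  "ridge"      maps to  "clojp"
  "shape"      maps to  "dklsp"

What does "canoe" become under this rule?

Shifts by position in bride: pos 0: b→m (+11), pos 1: r→u (+3), pos 2: i→t (+11), pos 3: d→g (+3) — repeating every 2. A repeating key of period 2 is used — shifts +11, +3 over and over.
For canoe: c+11=n, a+3=d, n+11=y, o+3=r, e+11=p.

ndyrp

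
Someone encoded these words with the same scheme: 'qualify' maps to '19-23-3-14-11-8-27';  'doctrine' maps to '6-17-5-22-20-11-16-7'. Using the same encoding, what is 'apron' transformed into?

3-18-20-17-16

The number is (letter's place in the alphabet, a=1) + 2.
Applying it to apron: a=1→3, p=16→18, r=18→20, o=15→17, n=14→16.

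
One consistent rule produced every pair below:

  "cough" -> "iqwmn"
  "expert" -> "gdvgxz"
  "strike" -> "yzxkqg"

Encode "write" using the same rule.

The shift depends on letter class: consonant c→i is +6, but vowel o→q is +2. Vowels shift forward by 2 and consonants shift forward by 6.
For write: w(cons)+6=c, r(cons)+6=x, i(vowel)+2=k, t(cons)+6=z, e(vowel)+2=g.

cxkzg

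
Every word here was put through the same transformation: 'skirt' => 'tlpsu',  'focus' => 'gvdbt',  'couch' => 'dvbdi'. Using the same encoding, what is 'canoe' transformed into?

The shift depends on letter class: consonant s→t is +1, but vowel i→p is +7. The rule splits by letter class: vowels +7, consonants +1.
Applying it to canoe: c(cons)+1=d, a(vowel)+7=h, n(cons)+1=o, o(vowel)+7=v, e(vowel)+7=l.

dhovl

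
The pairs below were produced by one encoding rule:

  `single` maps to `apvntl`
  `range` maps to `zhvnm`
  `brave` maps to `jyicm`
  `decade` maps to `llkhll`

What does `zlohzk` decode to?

Shifts by position in single: pos 0: s→a (+8), pos 1: i→p (+7), pos 2: n→v (+8), pos 3: g→n (+7) — repeating every 2. The shifts repeat in a cycle of length 2: positions 0,1,… shift by +8, +7, then the pattern repeats.
Reversing it on zlohzk: z−8=r, l−7=e, o−8=g, h−7=a, z−8=r, k−7=d.

regard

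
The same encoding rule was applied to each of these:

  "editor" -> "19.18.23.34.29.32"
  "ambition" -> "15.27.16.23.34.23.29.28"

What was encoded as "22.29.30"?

Each letter is replaced by its alphabet position (a=1..z=26) + 14.
Decoding 22.29.30: 22→(22−14)÷1=8=h, 29→(29−14)÷1=15=o, 30→(30−14)÷1=16=p.

hop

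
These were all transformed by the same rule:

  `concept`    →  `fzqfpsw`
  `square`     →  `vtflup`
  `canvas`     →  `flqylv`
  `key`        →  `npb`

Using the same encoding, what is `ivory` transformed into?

The shift depends on letter class: consonant c→f is +3, but vowel o→z is +11. Two shifts are in play — +11 for a/e/i/o/u, +3 for every other letter.
On ivory: i(vowel)+11=t, v(cons)+3=y, o(vowel)+11=z, r(cons)+3=u, y(cons)+3=b.

tyzub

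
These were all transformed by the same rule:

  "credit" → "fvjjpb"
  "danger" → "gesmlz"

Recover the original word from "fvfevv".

In credit: c→f is +3, r→v is +4, e→j is +5, d→j is +6 — the shift increases by 1 each position. The shift increases by 1 at each position, starting from +3: 3, 4, 5, ….
Undoing it on fvfevv: f−3=c, v−4=r, f−5=a, e−6=y, v−7=o, v−8=n.

crayon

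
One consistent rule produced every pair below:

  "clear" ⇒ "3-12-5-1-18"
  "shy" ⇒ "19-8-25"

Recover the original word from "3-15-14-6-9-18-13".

Each letter is replaced by its alphabet position (a=1, b=2, …, z=26).
Decoding 3-15-14-6-9-18-13: 3=c, 15=o, 14=n, 6=f, 9=i, 18=r, 13=m.

confirm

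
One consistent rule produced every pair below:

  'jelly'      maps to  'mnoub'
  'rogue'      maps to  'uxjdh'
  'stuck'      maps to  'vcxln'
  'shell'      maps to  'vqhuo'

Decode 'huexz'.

elbow

Shifts by position in jelly: pos 0: j→m (+3), pos 1: e→n (+9), pos 2: l→o (+3), pos 3: l→u (+9) — repeating every 2. The shifts repeat in a cycle of length 2: positions 0,1,… shift by +3, +9, then the pattern repeats.
Decoding huexz: h−3=e, u−9=l, e−3=b, x−9=o, z−3=w.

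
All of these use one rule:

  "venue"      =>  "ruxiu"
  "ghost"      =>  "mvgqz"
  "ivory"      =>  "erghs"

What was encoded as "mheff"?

grill

v(21)→r(17) and e(4)→u(20) fit y≡9x+10 (mod 26); the inverse of 9 mod 26 is 3. Each letter's alphabet position (a=0..z=25) is mapped through 9·x+10 mod 26 — an affine cipher.
Reversing it on mheff: m(12)→3·(12−10)≡6=g; h(7)→3·(7−10)≡17=r; e(4)→3·(4−10)≡8=i; f(5)→3·(5−10)≡11=l; f(5)→3·(5−10)≡11=l (all mod 26).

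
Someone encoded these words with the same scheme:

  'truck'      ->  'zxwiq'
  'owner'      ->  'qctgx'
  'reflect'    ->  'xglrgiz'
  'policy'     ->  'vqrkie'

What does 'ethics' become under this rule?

The shift depends on letter class: consonant t→z is +6, but vowel u→w is +2. The rule splits by letter class: vowels +2, consonants +6.
For ethics: e(vowel)+2=g, t(cons)+6=z, h(cons)+6=n, i(vowel)+2=k, c(cons)+6=i, s(cons)+6=y.

gznkiy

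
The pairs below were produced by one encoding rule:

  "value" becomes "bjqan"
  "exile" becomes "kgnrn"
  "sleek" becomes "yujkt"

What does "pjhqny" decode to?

The shifts repeat in a cycle of length 3: positions 0,1,… shift by +6, +9, +5, then the pattern repeats.
Undoing it on pjhqny: p−6=j, j−9=a, h−5=c, q−6=k, n−9=e, y−5=t.

jacket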